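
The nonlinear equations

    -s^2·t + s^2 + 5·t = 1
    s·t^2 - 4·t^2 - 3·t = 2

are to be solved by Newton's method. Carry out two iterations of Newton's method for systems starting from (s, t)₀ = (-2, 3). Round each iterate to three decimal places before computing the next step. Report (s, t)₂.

At (-2, 3): F = (6.000, -65.000).
Jacobian J = [[-2·s·t + 2·s, -s^2 + 5], [t^2, 2·s·t - 8·t - 3]].
At the point, J = [[8.000, 1.000], [9.000, -39.000]] (det J = -321.000).
Solving J·Δ = −F gives Δ = (-0.526, -1.788).
Then the next iterate is (s, t)₁ = (-2.526, 1.212).
Round to (-2.526, 1.212) and repeat: F = (3.70730, -15.22233), J = [[1.07102, -1.38068], [1.46894, -18.81902]].
Δ = (-5.008, -1.200), so (s, t)₂ = (-7.534, 0.012).

(-7.534, 0.012)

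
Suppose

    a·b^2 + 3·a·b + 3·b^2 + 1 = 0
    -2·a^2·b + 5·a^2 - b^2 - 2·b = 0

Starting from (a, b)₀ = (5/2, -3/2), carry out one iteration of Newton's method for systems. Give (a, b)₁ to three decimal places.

(1.380, -0.984)

At (5/2, -3/2): F = (2.125, 50.750).
Jacobian J = [[b^2 + 3·b, 2·a·b + 3·a + 6·b], [-4·a·b + 10·a, -2·a^2 - 2·b - 2]].
At the point, J = [[-2.250, -9.000], [40.000, -11.500]] (det J = 385.875).
Solving J·Δ = −F gives Δ = (-1.120, 0.516).
Then the next iterate is (a, b)₁ = (1.380, -0.984).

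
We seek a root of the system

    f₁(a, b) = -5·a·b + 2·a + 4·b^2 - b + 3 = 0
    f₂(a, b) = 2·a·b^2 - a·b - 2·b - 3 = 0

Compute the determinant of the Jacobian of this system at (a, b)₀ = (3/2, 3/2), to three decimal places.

J = [[-5·b + 2, -5·a + 8·b - 1], [2·b^2 - b, 4·a·b - a - 2]].
At the point, J = [[-5.500, 3.500], [3.000, 5.500]].
det J = -40.750.

-40.750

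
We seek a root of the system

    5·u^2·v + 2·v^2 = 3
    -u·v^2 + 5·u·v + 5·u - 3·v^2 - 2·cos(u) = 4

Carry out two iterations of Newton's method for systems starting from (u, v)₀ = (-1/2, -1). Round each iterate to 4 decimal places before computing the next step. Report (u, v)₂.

At (-1/2, -1): F = (-2.2500, -8.255165).
Jacobian J = [[10·u·v, 5·u^2 + 4·v], [-v^2 + 5·v + 2·sin(u) + 5, -2·u·v + 5·u - 6·v]].
At the point, J = [[5.0000, -2.7500], [-1.958851, 2.5000]] (det J = 7.113160).
Solving J·Δ = −F gives Δ = (3.9823, 6.4224).
Then the next iterate is (u, v)₁ = (3.4823, 5.4224).
Round to (3.4823, 5.4224) and repeat: F = (384.576161, -80.886664), J = [[188.824235, 82.321666], [2.041271, -52.887747]].
Δ = (-1.3472, -1.5814), so (u, v)₂ = (2.1351, 3.8410).

(2.1351, 3.8410)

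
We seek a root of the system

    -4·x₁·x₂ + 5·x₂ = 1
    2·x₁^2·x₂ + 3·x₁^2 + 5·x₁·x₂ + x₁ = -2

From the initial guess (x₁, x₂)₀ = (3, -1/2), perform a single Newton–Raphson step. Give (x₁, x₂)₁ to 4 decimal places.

At (3, -1/2): F = (2.5000, 15.5000).
Jacobian J = [[-4·x₂, -4·x₁ + 5], [4·x₁·x₂ + 6·x₁ + 5·x₂ + 1, 2·x₁^2 + 5·x₁]].
At the point, J = [[2.0000, -7.0000], [10.5000, 33.0000]] (det J = 139.5000).
Solving J·Δ = −F gives Δ = (-1.3692, -0.0341).
Then the next iterate is (x₁, x₂)₁ = (1.6308, -0.5341).

(1.6308, -0.5341)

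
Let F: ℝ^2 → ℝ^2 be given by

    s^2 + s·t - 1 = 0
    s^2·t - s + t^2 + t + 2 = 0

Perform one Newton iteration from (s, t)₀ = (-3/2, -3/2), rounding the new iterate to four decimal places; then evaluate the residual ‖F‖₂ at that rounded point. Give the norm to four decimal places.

22.3965

At (-3/2, -3/2): F = (3.5000, 0.8750).
Jacobian J = [[2·s + t, s], [2·s·t - 1, s^2 + 2·t + 1]].
At the point, J = [[-4.5000, -1.5000], [3.5000, 0.2500]] (det J = 4.1250).
Solving J·Δ = −F gives Δ = (-0.5303, 3.9242).
Then the next iterate is (s, t)₁ = (-2.0303, 2.4242).
Re-evaluating at (-2.0303, 2.4242): F = (-1.799735, 22.324084), so ‖F‖₂ = 22.3965.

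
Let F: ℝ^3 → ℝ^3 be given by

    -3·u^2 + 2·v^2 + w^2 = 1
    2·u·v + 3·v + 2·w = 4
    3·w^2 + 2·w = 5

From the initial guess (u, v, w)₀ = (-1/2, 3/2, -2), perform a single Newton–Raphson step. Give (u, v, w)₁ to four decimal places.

(2.6250, -0.9875, -1.7000)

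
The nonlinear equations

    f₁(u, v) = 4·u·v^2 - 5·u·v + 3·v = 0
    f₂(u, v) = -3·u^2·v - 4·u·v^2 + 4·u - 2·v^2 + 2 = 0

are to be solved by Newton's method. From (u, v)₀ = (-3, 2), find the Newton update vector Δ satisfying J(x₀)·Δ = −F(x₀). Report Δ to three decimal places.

(1.098, -0.180)

At (-3, 2): F = (-12.000, -24.000).
Jacobian J = [[4·v^2 - 5·v, 8·u·v - 5·u + 3], [-6·u·v - 4·v^2 + 4, -3·u^2 - 8·u·v - 4·v]].
At the point, J = [[6.000, -30.000], [24.000, 13.000]] (det J = 798.000).
Solving J·Δ = −F gives Δ = (1.098, -0.180).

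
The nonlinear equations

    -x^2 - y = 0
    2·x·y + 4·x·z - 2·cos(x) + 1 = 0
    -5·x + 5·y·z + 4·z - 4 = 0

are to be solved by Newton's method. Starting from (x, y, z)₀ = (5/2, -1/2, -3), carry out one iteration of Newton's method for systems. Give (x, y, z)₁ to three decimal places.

At (5/2, -1/2, -3): F = (-5.750, -29.89771, -21.000).
Jacobian J = [[-2·x, -1, 0], [2·y + 4·z + 2·sin(x), 2·x, 4·x], [-5, 5·z, 5·y + 4]].
At the point, J = [[-5.000, -1.000, 0.000], [-11.80306, 5.000, 10.000], [-5.000, -15.000, 1.500]] (det J = -755.20458).
Solving J·Δ = −F gives Δ = (-0.980, -0.848, 2.256).
Then the next iterate is (x, y, z)₁ = (1.520, -1.348, -0.744).

(1.520, -1.348, -0.744)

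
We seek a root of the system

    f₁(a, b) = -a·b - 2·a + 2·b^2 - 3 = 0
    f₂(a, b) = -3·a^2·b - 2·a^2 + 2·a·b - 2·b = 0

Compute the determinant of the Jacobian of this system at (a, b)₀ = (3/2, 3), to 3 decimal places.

312.250

J = [[-b - 2, -a + 4·b], [-6·a·b - 4·a + 2·b, -3·a^2 + 2·a - 2]].
At the point, J = [[-5.000, 10.500], [-27.000, -5.750]].
det J = 312.250.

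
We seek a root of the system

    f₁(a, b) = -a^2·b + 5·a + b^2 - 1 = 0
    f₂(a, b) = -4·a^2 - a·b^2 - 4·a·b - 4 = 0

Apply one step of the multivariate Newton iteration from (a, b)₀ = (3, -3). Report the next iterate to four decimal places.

At (3, -3): F = (50.0000, -31.0000).
Jacobian J = [[-2·a·b + 5, -a^2 + 2·b], [-8·a - b^2 - 4·b, -2·a·b - 4·a]].
At the point, J = [[23.0000, -15.0000], [-21.0000, 6.0000]] (det J = -177.0000).
Solving J·Δ = −F gives Δ = (-0.9322, 1.9040).
Then the next iterate is (a, b)₁ = (2.0678, -1.0960).

(2.0678, -1.0960)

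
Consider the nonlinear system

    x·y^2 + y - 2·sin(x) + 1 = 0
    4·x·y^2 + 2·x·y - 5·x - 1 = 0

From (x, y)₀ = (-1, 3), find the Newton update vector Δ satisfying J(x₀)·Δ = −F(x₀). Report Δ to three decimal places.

At (-1, 3): F = (-3.31706, -38.000).
Jacobian J = [[y^2 - 2·cos(x), 2·x·y + 1], [4·y^2 + 2·y - 5, 8·x·y + 2·x]].
At the point, J = [[7.91940, -5.000], [37.000, -26.000]] (det J = -20.90428).
Solving J·Δ = −F gives Δ = (-4.963, -8.525).

(-4.963, -8.525)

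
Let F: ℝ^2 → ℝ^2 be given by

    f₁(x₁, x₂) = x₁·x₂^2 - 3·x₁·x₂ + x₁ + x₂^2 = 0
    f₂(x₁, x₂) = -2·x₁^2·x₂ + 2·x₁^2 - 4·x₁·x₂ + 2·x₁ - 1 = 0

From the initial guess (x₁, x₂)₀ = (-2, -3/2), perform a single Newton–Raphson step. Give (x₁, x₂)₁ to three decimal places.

At (-2, -3/2): F = (-13.250, 3.000).
Jacobian J = [[x₂^2 - 3·x₂ + 1, 2·x₁·x₂ - 3·x₁ + 2·x₂], [-4·x₁·x₂ + 4·x₁ - 4·x₂ + 2, -2·x₁^2 - 4·x₁]].
At the point, J = [[7.750, 9.000], [-12.000, 0.000]] (det J = 108.000).
Solving J·Δ = −F gives Δ = (0.250, 1.257).
Then the next iterate is (x₁, x₂)₁ = (-1.750, -0.243).

(-1.750, -0.243)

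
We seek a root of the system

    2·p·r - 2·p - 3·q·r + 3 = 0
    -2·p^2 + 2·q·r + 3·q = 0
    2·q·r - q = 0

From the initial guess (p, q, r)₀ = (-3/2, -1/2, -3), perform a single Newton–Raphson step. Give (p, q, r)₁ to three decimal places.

(-0.508, -0.362, -0.463)

At (-3/2, -1/2, -3): F = (10.500, -3.000, 3.500).
Jacobian J = [[2·r - 2, -3·r, 2·p - 3·q], [-4·p, 2·r + 3, 2·q], [0, 2·r - 1, 2·q]].
At the point, J = [[-8.000, 9.000, -1.500], [6.000, -3.000, -1.000], [0.000, -7.000, -1.000]] (det J = 149.000).
Solving J·Δ = −F gives Δ = (0.992, 0.138, 2.537).
Then the next iterate is (p, q, r)₁ = (-0.508, -0.362, -0.463).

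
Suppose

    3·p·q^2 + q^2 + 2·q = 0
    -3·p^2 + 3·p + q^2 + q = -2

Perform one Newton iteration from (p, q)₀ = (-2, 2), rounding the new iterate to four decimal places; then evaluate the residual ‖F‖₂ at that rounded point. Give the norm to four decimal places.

At (-2, 2): F = (-16.0000, -10.0000).
Jacobian J = [[3·q^2, 6·p·q + 2·q + 2], [-6·p + 3, 2·q + 1]].
At the point, J = [[12.0000, -18.0000], [15.0000, 5.0000]] (det J = 330.0000).
Solving J·Δ = −F gives Δ = (0.7879, -0.3636).
Then the next iterate is (p, q)₁ = (-1.2121, 1.6364).
Re-evaluating at (-1.2121, 1.6364): F = (-3.786697, -1.729654), so ‖F‖₂ = 4.1630.

4.1630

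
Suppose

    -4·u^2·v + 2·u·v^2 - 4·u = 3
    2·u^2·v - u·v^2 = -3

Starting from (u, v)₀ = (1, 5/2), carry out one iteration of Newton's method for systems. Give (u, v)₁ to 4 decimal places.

(0.7500, 2.7708)

At (1, 5/2): F = (-4.5000, 1.7500).
Jacobian J = [[-8·u·v + 2·v^2 - 4, -4·u^2 + 4·u·v], [4·u·v - v^2, 2·u^2 - 2·u·v]].
At the point, J = [[-11.5000, 6.0000], [3.7500, -3.0000]] (det J = 12.0000).
Solving J·Δ = −F gives Δ = (-0.2500, 0.2708).
Then the next iterate is (u, v)₁ = (0.7500, 2.7708).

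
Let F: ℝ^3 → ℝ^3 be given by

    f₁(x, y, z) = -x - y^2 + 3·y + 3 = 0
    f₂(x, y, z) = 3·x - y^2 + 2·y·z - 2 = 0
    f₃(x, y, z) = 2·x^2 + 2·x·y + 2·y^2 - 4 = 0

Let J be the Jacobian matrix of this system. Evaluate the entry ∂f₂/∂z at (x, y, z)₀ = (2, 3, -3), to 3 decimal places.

6.000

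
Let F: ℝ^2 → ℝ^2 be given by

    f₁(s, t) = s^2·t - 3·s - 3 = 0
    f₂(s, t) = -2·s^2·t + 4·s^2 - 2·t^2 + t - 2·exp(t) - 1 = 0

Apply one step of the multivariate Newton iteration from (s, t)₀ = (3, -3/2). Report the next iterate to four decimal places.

(2.1352, 0.1803)

At (3, -3/2): F = (-25.5000, 55.553740).
Jacobian J = [[2·s·t - 3, s^2], [-4·s·t + 8·s, -2·s^2 - 4·t - 2·exp(t) + 1]].
At the point, J = [[-12.0000, 9.0000], [42.0000, -11.446260]] (det J = -240.644876).
Solving J·Δ = −F gives Δ = (-0.8648, 1.6803).
Then the next iterate is (s, t)₁ = (2.1352, 0.1803).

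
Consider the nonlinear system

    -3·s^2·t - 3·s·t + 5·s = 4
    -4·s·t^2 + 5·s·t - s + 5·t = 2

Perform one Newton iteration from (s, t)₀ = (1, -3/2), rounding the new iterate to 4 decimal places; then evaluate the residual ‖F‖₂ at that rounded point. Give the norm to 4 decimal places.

At (1, -3/2): F = (10.0000, -27.0000).
Jacobian J = [[-6·s·t - 3·t + 5, -3·s^2 - 3·s], [-4·t^2 + 5·t - 1, -8·s·t + 5·s + 5]].
At the point, J = [[18.5000, -6.0000], [-17.5000, 22.0000]] (det J = 302.0000).
Solving J·Δ = −F gives Δ = (-0.1921, 1.0745).
Then the next iterate is (s, t)₁ = (0.8079, -0.4255).
Re-evaluating at (0.8079, -0.4255): F = (1.903959, -7.239289), so ‖F‖₂ = 7.4855.

7.4855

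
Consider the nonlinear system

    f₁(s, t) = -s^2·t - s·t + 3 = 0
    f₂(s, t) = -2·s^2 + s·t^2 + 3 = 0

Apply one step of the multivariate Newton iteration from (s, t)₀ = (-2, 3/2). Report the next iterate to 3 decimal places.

At (-2, 3/2): F = (0.000, -9.500).
Jacobian J = [[-2·s·t - t, -s^2 - s], [-4·s + t^2, 2·s·t]].
At the point, J = [[4.500, -2.000], [10.250, -6.000]] (det J = -6.500).
Solving J·Δ = −F gives Δ = (-2.923, -6.577).
Then the next iterate is (s, t)₁ = (-4.923, -5.077).

(-4.923, -5.077)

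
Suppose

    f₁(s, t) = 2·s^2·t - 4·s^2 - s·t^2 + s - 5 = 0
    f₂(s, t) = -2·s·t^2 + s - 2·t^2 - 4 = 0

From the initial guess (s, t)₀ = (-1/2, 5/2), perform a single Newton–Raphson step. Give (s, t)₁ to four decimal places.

At (-1/2, 5/2): F = (-2.1250, -10.7500).
Jacobian J = [[4·s·t - 8·s - t^2 + 1, 2·s^2 - 2·s·t], [-2·t^2 + 1, -4·s·t - 4·t]].
At the point, J = [[-6.2500, 3.0000], [-11.5000, -5.0000]] (det J = 65.7500).
Solving J·Δ = −F gives Δ = (-0.6521, -0.6502).
Then the next iterate is (s, t)₁ = (-1.1521, 1.8498).

(-1.1521, 1.8498)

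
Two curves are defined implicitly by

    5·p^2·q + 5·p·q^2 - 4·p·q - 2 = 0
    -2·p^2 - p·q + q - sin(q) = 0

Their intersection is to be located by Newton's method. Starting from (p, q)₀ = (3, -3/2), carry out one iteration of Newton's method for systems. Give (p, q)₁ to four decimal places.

(1.0846, 1.4501)

At (3, -3/2): F = (-17.7500, -14.002505).
Jacobian J = [[10·p·q + 5·q^2 - 4·q, 5·p^2 + 10·p·q - 4·p], [-4·p - q, -p - cos(q) + 1]].
At the point, J = [[-27.7500, -12.0000], [-10.5000, -2.070737]] (det J = -68.537043).
Solving J·Δ = −F gives Δ = (-1.9154, 2.9501).
Then the next iterate is (p, q)₁ = (1.0846, 1.4501).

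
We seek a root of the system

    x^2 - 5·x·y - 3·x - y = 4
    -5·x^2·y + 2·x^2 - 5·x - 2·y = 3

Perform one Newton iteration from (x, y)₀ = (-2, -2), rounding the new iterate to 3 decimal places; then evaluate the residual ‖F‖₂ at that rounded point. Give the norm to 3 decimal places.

17.503

At (-2, -2): F = (-12.000, 59.000).
Jacobian J = [[2·x - 5·y - 3, -5·x - 1], [-10·x·y + 4·x - 5, -5·x^2 - 2]].
At the point, J = [[3.000, 9.000], [-53.000, -22.000]] (det J = 411.000).
Solving J·Δ = −F gives Δ = (0.650, 1.117).
Then the next iterate is (x, y)₁ = (-1.350, -0.883).
Re-evaluating at (-1.350, -0.883): F = (-3.20475, 17.20734), so ‖F‖₂ = 17.503.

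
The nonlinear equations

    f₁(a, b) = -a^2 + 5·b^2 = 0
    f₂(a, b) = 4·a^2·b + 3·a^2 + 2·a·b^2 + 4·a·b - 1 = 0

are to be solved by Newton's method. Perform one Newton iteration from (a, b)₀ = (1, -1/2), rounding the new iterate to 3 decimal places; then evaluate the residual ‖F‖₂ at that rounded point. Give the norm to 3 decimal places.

At (1, -1/2): F = (0.250, -1.500).
Jacobian J = [[-2·a, 10·b], [8·a·b + 6·a + 2·b^2 + 4·b, 4·a^2 + 4·a·b + 4·a]].
At the point, J = [[-2.000, -5.000], [0.500, 6.000]] (det J = -9.500).
Solving J·Δ = −F gives Δ = (-0.632, 0.303).
Then the next iterate is (a, b)₁ = (0.368, -0.197).
Re-evaluating at (0.368, -0.197): F = (0.05862, -0.96186), so ‖F‖₂ = 0.964.

0.964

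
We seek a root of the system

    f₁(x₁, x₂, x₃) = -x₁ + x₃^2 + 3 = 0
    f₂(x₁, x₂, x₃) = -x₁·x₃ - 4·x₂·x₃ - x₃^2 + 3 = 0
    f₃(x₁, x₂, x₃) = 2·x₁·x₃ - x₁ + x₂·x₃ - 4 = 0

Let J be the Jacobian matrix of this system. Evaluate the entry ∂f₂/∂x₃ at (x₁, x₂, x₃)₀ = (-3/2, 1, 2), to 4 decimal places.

∂f₂/∂x₃ = -x₁ - 4·x₂ - 2·x₃.
At (-3/2, 1, 2) this is -6.5000.

-6.5000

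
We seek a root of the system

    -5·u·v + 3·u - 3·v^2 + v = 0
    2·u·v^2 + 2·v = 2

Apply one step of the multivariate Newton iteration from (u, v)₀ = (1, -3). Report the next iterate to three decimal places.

At (1, -3): F = (-12.000, 10.000).
Jacobian J = [[-5·v + 3, -5·u - 6·v + 1], [2·v^2, 4·u·v + 2]].
At the point, J = [[18.000, 14.000], [18.000, -10.000]] (det J = -432.000).
Solving J·Δ = −F gives Δ = (-0.046, 0.917).
Then the next iterate is (u, v)₁ = (0.954, -2.083).

(0.954, -2.083)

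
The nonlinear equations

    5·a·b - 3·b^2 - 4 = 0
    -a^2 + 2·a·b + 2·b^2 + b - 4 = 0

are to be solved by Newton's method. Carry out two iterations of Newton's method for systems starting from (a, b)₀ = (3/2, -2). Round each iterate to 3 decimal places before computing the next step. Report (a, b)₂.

(-1.220, -0.996)

At (3/2, -2): F = (-31.000, -6.250).
Jacobian J = [[5·b, 5·a - 6·b], [-2·a + 2·b, 2·a + 4·b + 1]].
At the point, J = [[-10.000, 19.500], [-7.000, -4.000]] (det J = 176.500).
Solving J·Δ = −F gives Δ = (-1.393, 0.875).
Then the next iterate is (a, b)₁ = (0.107, -1.125).
Round to (0.107, -1.125) and repeat: F = (-8.39875, -2.84595), J = [[-5.625, 7.285], [-2.464, -3.286]].
Δ = (-1.327, 0.129), so (a, b)₂ = (-1.220, -0.996).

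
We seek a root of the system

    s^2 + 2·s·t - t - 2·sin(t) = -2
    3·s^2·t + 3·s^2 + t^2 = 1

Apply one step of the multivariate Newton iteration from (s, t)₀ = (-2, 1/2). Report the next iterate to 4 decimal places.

(-1.0687, 0.4626)

At (-2, 1/2): F = (2.541149, 17.2500).
Jacobian J = [[2·s + 2·t, 2·s - 2·cos(t) - 1], [6·s·t + 6·s, 3·s^2 + 2·t]].
At the point, J = [[-3.0000, -6.755165], [-18.0000, 13.0000]] (det J = -160.592972).
Solving J·Δ = −F gives Δ = (0.9313, -0.0374).
Then the next iterate is (s, t)₁ = (-1.0687, 0.4626).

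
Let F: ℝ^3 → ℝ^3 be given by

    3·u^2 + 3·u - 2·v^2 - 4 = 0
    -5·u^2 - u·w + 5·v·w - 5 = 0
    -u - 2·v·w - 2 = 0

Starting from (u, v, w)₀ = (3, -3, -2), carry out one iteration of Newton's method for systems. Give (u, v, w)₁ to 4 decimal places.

At (3, -3, -2): F = (14.0000, -14.0000, -17.0000).
Jacobian J = [[6·u + 3, -4·v, 0], [-10·u - w, 5·w, -u + 5·v], [-1, -2·w, -2·v]].
At the point, J = [[21.0000, 12.0000, 0.0000], [-28.0000, -10.0000, -18.0000], [-1.0000, 4.0000, 6.0000]] (det J = 2484.0000).
Solving J·Δ = −F gives Δ = (-1.9517, 2.2488, 1.0089).
Then the next iterate is (u, v, w)₁ = (1.0483, -0.7512, -0.9911).

(1.0483, -0.7512, -0.9911)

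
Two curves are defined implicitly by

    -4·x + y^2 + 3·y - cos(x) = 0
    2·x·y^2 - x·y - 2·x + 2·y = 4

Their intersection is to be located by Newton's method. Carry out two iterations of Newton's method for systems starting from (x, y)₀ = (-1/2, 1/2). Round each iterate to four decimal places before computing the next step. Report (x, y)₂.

(-13.3332, -3.6121)

At (-1/2, 1/2): F = (2.872417, -2.0000).
Jacobian J = [[sin(x) - 4, 2·y + 3], [2·y^2 - y - 2, 4·x·y - x + 2]].
At the point, J = [[-4.479426, 4.0000], [-2.0000, 1.5000]] (det J = 1.280862).
Solving J·Δ = −F gives Δ = (-9.6096, -11.4795).
Then the next iterate is (x, y)₁ = (-10.1096, -10.9795).
Round to (-10.1096, -10.9795) and repeat: F = (128.823852, -2554.150991), J = [[-3.367465, -18.9590], [250.078340, 456.103013]].
Δ = (-3.2236, 7.3674), so (x, y)₂ = (-13.3332, -3.6121).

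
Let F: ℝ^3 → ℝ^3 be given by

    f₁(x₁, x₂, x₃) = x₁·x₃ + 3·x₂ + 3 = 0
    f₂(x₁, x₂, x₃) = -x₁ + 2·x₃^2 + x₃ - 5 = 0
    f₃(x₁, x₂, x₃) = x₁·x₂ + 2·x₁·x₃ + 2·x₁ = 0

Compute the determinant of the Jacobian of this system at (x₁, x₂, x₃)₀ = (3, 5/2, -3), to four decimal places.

-40.5000

J = [[x₃, 3, x₁], [-1, 0, 4·x₃ + 1], [x₂ + 2·x₃ + 2, x₁, 2·x₁]].
At the point, J = [[-3.0000, 3.0000, 3.0000], [-1.0000, 0.0000, -11.0000], [-1.5000, 3.0000, 6.0000]].
det J = -40.5000.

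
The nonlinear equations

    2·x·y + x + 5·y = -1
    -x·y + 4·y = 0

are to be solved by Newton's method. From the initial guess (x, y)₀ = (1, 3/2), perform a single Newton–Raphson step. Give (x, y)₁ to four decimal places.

(0.7333, -0.1333)

At (1, 3/2): F = (12.5000, 4.5000).
Jacobian J = [[2·y + 1, 2·x + 5], [-y, -x + 4]].
At the point, J = [[4.0000, 7.0000], [-1.5000, 3.0000]] (det J = 22.5000).
Solving J·Δ = −F gives Δ = (-0.2667, -1.6333).
Then the next iterate is (x, y)₁ = (0.7333, -0.1333).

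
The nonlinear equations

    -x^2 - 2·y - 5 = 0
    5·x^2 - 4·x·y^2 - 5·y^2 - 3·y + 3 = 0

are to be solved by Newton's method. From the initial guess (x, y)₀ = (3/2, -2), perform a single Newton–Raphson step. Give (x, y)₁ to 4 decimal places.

(0.0540, -1.4560)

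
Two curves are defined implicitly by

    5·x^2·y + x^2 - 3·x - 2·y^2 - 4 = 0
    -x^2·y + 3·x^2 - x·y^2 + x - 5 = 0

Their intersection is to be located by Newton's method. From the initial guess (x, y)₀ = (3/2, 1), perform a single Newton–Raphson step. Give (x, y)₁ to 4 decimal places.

At (3/2, 1): F = (3.0000, -0.5000).
Jacobian J = [[10·x·y + 2·x - 3, 5·x^2 - 4·y], [-2·x·y + 6·x - y^2 + 1, -x^2 - 2·x·y]].
At the point, J = [[15.0000, 7.2500], [6.0000, -5.2500]] (det J = -122.2500).
Solving J·Δ = −F gives Δ = (-0.0992, -0.2086).
Then the next iterate is (x, y)₁ = (1.4008, 0.7914).

(1.4008, 0.7914)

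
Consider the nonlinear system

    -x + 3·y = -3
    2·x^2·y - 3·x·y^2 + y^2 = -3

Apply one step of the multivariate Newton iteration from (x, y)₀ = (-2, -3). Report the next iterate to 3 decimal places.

At (-2, -3): F = (-4.000, 42.000).
Jacobian J = [[-1, 3], [4·x·y - 3·y^2, 2·x^2 - 6·x·y + 2·y]].
At the point, J = [[-1.000, 3.000], [-3.000, -34.000]] (det J = 43.000).
Solving J·Δ = −F gives Δ = (-0.233, 1.256).
Then the next iterate is (x, y)₁ = (-2.233, -1.744).

(-2.233, -1.744)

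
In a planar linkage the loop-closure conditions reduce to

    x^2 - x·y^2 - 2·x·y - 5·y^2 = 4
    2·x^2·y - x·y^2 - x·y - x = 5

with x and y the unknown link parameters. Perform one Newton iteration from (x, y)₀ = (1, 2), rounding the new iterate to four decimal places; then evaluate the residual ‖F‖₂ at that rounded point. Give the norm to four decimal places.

8.3341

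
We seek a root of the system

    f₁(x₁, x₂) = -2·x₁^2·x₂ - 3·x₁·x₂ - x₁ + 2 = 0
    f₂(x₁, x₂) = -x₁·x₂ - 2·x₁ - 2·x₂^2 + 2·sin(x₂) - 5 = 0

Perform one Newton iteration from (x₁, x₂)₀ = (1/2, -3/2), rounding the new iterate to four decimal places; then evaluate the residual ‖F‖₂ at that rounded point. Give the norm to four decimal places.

5.7527

At (1/2, -3/2): F = (4.5000, -11.744990).
Jacobian J = [[-4·x₁·x₂ - 3·x₂ - 1, -2·x₁^2 - 3·x₁], [-x₂ - 2, -x₁ - 4·x₂ + 2·cos(x₂)]].
At the point, J = [[6.5000, -2.0000], [-0.5000, 5.641474]] (det J = 35.669584).
Solving J·Δ = −F gives Δ = (-0.0532, 2.0772).
Then the next iterate is (x₁, x₂)₁ = (0.4468, 0.5772).
Re-evaluating at (0.4468, 0.5772): F = (0.549068, -5.726453), so ‖F‖₂ = 5.7527.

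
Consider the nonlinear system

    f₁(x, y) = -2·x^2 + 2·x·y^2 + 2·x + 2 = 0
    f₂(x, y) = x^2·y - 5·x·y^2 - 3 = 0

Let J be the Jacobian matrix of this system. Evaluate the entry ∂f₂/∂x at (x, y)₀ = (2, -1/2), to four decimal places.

-3.2500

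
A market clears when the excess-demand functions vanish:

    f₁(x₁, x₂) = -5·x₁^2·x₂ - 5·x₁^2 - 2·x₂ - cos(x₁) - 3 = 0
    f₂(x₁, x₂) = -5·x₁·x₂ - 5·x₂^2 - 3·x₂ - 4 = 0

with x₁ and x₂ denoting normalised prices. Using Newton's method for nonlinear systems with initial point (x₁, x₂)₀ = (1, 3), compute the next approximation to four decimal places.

At (1, 3): F = (-29.540302, -73.0000).
Jacobian J = [[-10·x₁·x₂ - 10·x₁ + sin(x₁), -5·x₁^2 - 2], [-5·x₂, -5·x₁ - 10·x₂ - 3]].
At the point, J = [[-39.158529, -7.0000], [-15.0000, -38.0000]] (det J = 1383.024103).
Solving J·Δ = −F gives Δ = (-0.4422, -1.7465).
Then the next iterate is (x₁, x₂)₁ = (0.5578, 1.2535).

(0.5578, 1.2535)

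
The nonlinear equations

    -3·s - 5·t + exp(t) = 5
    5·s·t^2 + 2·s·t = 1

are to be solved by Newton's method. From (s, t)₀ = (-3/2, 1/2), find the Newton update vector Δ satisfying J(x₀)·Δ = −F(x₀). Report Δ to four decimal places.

(0.0121, -0.4141)

At (-3/2, 1/2): F = (-1.351279, -4.3750).
Jacobian J = [[-3, exp(t) - 5], [5·t^2 + 2·t, 10·s·t + 2·s]].
At the point, J = [[-3.0000, -3.351279], [2.2500, -10.5000]] (det J = 39.040377).
Solving J·Δ = −F gives Δ = (0.0121, -0.4141).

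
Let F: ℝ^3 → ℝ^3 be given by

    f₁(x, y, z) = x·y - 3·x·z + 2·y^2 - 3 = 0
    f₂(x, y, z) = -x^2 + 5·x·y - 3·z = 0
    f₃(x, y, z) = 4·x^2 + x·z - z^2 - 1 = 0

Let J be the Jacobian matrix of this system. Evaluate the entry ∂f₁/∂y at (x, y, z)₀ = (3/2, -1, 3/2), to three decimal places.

-2.500

∂f₁/∂y = x + 4·y.
At (3/2, -1, 3/2) this is -2.500.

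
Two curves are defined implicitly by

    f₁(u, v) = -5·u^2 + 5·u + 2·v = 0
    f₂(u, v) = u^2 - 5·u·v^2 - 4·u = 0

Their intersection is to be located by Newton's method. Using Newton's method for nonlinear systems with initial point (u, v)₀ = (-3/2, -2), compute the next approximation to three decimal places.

At (-3/2, -2): F = (-22.750, 38.250).
Jacobian J = [[-10·u + 5, 2], [2·u - 5·v^2 - 4, -10·u·v]].
At the point, J = [[20.000, 2.000], [-27.000, -30.000]] (det J = -546.000).
Solving J·Δ = −F gives Δ = (1.110, 0.276).
Then the next iterate is (u, v)₁ = (-0.390, -1.724).

(-0.390, -1.724)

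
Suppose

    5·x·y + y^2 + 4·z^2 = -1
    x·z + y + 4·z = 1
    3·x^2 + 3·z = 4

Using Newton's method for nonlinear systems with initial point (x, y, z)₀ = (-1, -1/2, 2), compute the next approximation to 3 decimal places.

At (-1, -1/2, 2): F = (19.750, 4.500, 5.000).
Jacobian J = [[5·y, 5·x + 2·y, 8·z], [z, 1, x + 4], [6·x, 0, 3]].
At the point, J = [[-2.500, -6.000, 16.000], [2.000, 1.000, 3.000], [-6.000, 0.000, 3.000]] (det J = 232.500).
Solving J·Δ = −F gives Δ = (0.128, -0.524, -1.411).
Then the next iterate is (x, y, z)₁ = (-0.872, -1.024, 0.589).

(-0.872, -1.024, 0.589)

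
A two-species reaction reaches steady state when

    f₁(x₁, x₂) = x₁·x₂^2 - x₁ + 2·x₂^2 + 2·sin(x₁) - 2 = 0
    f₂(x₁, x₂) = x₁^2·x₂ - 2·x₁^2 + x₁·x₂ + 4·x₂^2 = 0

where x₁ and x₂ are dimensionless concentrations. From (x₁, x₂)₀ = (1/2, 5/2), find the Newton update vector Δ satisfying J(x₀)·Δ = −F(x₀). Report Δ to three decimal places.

At (1/2, 5/2): F = (14.08385, 26.375).
Jacobian J = [[x₂^2 + 2·cos(x₁) - 1, 2·x₁·x₂ + 4·x₂], [2·x₁·x₂ - 4·x₁ + x₂, x₁^2 + x₁ + 8·x₂]].
At the point, J = [[7.00517, 12.500], [3.000, 20.750]] (det J = 107.85718).
Solving J·Δ = −F gives Δ = (0.347, -1.321).

(0.347, -1.321)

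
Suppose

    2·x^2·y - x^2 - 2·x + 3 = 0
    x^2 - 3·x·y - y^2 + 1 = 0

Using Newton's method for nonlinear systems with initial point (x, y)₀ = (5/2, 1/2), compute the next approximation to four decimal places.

(1.6168, 0.5187)

At (5/2, 1/2): F = (-2.0000, 3.2500).
Jacobian J = [[4·x·y - 2·x - 2, 2·x^2], [2·x - 3·y, -3·x - 2·y]].
At the point, J = [[-2.0000, 12.5000], [3.5000, -8.5000]] (det J = -26.7500).
Solving J·Δ = −F gives Δ = (-0.8832, 0.0187).
Then the next iterate is (x, y)₁ = (1.6168, 0.5187).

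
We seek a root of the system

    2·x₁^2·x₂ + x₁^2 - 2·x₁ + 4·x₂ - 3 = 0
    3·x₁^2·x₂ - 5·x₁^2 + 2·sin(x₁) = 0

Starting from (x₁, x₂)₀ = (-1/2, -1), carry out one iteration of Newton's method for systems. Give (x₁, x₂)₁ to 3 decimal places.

At (-1/2, -1): F = (-6.250, -2.95885).
Jacobian J = [[4·x₁·x₂ + 2·x₁ - 2, 2·x₁^2 + 4], [6·x₁·x₂ - 10·x₁ + 2·cos(x₁), 3·x₁^2]].
At the point, J = [[-1.000, 4.500], [9.75517, 0.750]] (det J = -44.64824).
Solving J·Δ = −F gives Δ = (0.193, 1.432).
Then the next iterate is (x₁, x₂)₁ = (-0.307, 0.432).

(-0.307, 0.432)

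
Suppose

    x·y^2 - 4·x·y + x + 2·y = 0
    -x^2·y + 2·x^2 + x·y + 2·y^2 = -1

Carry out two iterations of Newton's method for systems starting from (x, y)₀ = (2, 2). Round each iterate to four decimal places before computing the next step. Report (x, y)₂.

(0.0537, -0.2912)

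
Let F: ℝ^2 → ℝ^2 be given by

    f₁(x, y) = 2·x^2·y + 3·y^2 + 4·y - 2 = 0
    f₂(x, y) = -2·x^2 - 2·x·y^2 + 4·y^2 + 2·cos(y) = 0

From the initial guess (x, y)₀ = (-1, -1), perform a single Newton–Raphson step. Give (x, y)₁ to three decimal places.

(0.250, -0.265)

At (-1, -1): F = (-5.000, 5.08060).
Jacobian J = [[4·x·y, 2·x^2 + 6·y + 4], [-4·x - 2·y^2, -4·x·y + 8·y - 2·sin(y)]].
At the point, J = [[4.000, 0.000], [2.000, -10.31706]] (det J = -41.26823).
Solving J·Δ = −F gives Δ = (1.250, 0.735).
Then the next iterate is (x, y)₁ = (0.250, -0.265).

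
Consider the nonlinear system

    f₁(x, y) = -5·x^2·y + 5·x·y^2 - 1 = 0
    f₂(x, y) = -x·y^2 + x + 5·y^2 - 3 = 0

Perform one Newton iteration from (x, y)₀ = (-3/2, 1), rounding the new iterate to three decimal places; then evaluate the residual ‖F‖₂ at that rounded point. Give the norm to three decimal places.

5.724

At (-3/2, 1): F = (-19.750, 2.000).
Jacobian J = [[-10·x·y + 5·y^2, -5·x^2 + 10·x·y], [-y^2 + 1, -2·x·y + 10·y]].
At the point, J = [[20.000, -26.250], [0.000, 13.000]] (det J = 260.000).
Solving J·Δ = −F gives Δ = (0.786, -0.154).
Then the next iterate is (x, y)₁ = (-0.714, 0.846).
Re-evaluating at (-0.714, 0.846): F = (-5.71154, 0.37560), so ‖F‖₂ = 5.724.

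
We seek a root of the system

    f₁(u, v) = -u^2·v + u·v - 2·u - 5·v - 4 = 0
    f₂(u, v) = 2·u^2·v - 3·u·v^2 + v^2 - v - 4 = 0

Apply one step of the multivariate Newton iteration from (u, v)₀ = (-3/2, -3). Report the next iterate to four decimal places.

At (-3/2, -3): F = (25.2500, 35.0000).
Jacobian J = [[-2·u·v + v - 2, -u^2 + u - 5], [4·u·v - 3·v^2, 2·u^2 - 6·u·v + 2·v - 1]].
At the point, J = [[-14.0000, -8.7500], [-9.0000, -29.5000]] (det J = 334.2500).
Solving J·Δ = −F gives Δ = (1.3123, 0.7861).
Then the next iterate is (u, v)₁ = (-0.1877, -2.2139).

(-0.1877, -2.2139)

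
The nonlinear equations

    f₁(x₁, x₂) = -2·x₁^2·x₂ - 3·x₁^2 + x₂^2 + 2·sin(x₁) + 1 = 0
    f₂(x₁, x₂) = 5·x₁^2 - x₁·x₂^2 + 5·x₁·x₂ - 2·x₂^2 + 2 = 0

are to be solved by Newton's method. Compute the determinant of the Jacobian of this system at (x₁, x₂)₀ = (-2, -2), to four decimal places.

J = [[-4·x₁·x₂ - 6·x₁ + 2·cos(x₁), -2·x₁^2 + 2·x₂], [10·x₁ - x₂^2 + 5·x₂, -2·x₁·x₂ + 5·x₁ - 4·x₂]].
At the point, J = [[-4.832294, -12.0000], [-34.0000, -10.0000]].
det J = -359.6771.

-359.6771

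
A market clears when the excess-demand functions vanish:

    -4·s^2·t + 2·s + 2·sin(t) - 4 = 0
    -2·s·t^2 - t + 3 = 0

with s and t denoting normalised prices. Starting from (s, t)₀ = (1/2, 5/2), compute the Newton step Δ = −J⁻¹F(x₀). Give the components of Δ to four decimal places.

At (1/2, 5/2): F = (-4.303056, -5.7500).
Jacobian J = [[-8·s·t + 2, -4·s^2 + 2·cos(t)], [-2·t^2, -4·s·t - 1]].
At the point, J = [[-8.0000, -2.602287], [-12.5000, -6.0000]] (det J = 15.471410).
Solving J·Δ = −F gives Δ = (-0.7016, 0.5034).

(-0.7016, 0.5034)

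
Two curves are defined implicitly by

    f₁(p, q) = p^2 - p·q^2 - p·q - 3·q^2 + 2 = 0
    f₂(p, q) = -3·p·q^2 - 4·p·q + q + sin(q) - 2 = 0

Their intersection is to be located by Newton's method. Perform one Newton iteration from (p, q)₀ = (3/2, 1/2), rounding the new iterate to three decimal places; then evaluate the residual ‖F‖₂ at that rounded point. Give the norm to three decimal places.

2.126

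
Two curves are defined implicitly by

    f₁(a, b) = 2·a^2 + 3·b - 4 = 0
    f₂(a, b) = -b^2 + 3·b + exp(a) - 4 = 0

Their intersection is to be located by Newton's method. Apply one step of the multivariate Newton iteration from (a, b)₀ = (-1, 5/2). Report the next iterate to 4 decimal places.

(-0.4412, 1.4117)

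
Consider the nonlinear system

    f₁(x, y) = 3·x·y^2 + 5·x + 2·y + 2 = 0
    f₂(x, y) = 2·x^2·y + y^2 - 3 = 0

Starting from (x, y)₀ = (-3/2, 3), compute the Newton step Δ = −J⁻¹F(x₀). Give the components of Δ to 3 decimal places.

At (-3/2, 3): F = (-40.000, 19.500).
Jacobian J = [[3·y^2 + 5, 6·x·y + 2], [4·x·y, 2·x^2 + 2·y]].
At the point, J = [[32.000, -25.000], [-18.000, 10.500]] (det J = -114.000).
Solving J·Δ = −F gives Δ = (0.592, -0.842).

(0.592, -0.842)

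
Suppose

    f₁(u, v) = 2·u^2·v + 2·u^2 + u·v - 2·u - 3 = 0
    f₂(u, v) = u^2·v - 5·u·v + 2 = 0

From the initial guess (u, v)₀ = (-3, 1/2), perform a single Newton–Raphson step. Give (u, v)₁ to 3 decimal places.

At (-3, 1/2): F = (28.500, 14.000).
Jacobian J = [[4·u·v + 4·u + v - 2, 2·u^2 + u], [2·u·v - 5·v, u^2 - 5·u]].
At the point, J = [[-19.500, 15.000], [-5.500, 24.000]] (det J = -385.500).
Solving J·Δ = −F gives Δ = (1.230, -0.302).
Then the next iterate is (u, v)₁ = (-1.770, 0.198).

(-1.770, 0.198)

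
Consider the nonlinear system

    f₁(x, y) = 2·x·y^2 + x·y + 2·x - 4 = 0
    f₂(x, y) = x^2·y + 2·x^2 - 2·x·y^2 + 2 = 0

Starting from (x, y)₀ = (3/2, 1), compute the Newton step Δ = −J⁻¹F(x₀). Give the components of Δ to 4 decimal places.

(-0.7895, 0.0596)

At (3/2, 1): F = (3.5000, 5.7500).
Jacobian J = [[2·y^2 + y + 2, 4·x·y + x], [2·x·y + 4·x - 2·y^2, x^2 - 4·x·y]].
At the point, J = [[5.0000, 7.5000], [7.0000, -3.7500]] (det J = -71.2500).
Solving J·Δ = −F gives Δ = (-0.7895, 0.0596).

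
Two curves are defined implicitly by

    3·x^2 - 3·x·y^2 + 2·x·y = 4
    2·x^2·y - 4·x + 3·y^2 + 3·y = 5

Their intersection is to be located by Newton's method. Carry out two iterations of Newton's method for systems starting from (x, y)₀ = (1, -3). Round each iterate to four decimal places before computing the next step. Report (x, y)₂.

(-0.1486, -1.6789)

At (1, -3): F = (-34.0000, 3.0000).
Jacobian J = [[6·x - 3·y^2 + 2·y, -6·x·y + 2·x], [4·x·y - 4, 2·x^2 + 6·y + 3]].
At the point, J = [[-27.0000, 20.0000], [-16.0000, -13.0000]] (det J = 671.0000).
Solving J·Δ = −F gives Δ = (-0.5693, 0.9314).
Then the next iterate is (x, y)₁ = (0.4307, -2.0686).
Round to (0.4307, -2.0686) and repeat: F = (-10.754417, -0.858743), J = [[-14.390318, 6.207076], [-7.563784, -9.040595]].
Δ = (-0.5793, 0.3897), so (x, y)₂ = (-0.1486, -1.6789).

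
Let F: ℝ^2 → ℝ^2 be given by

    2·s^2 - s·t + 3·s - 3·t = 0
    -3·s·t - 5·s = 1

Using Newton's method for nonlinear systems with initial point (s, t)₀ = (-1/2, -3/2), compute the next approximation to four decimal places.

At (-1/2, -3/2): F = (2.7500, -0.7500).
Jacobian J = [[4·s - t + 3, -s - 3], [-3·t - 5, -3·s]].
At the point, J = [[2.5000, -2.5000], [-0.5000, 1.5000]] (det J = 2.5000).
Solving J·Δ = −F gives Δ = (-0.9000, 0.2000).
Then the next iterate is (s, t)₁ = (-1.4000, -1.3000).

(-1.4000, -1.3000)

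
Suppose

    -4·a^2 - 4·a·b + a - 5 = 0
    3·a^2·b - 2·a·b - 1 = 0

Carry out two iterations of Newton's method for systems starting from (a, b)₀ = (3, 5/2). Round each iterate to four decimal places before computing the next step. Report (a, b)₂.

At (3, 5/2): F = (-68.0000, 51.5000).
Jacobian J = [[-8·a - 4·b + 1, -4·a], [6·a·b - 2·b, 3·a^2 - 2·a]].
At the point, J = [[-33.0000, -12.0000], [40.0000, 21.0000]] (det J = -213.0000).
Solving J·Δ = −F gives Δ = (-3.8028, 4.7911).
Then the next iterate is (a, b)₁ = (-0.8028, 7.2911).
Round to (-0.8028, 7.2911) and repeat: F = (15.032429, 24.803666), J = [[-21.7420, 3.2112], [-49.701970, 3.539064]].
Δ = (0.3200, -2.5147), so (a, b)₂ = (-0.4828, 4.7764).

(-0.4828, 4.7764)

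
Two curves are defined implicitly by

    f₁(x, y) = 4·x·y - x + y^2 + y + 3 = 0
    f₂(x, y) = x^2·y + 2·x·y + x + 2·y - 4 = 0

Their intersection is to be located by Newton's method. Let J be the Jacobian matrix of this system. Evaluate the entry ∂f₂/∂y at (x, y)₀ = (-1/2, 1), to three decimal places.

1.250

∂f₂/∂y = x^2 + 2·x + 2.
At (-1/2, 1) this is 1.250.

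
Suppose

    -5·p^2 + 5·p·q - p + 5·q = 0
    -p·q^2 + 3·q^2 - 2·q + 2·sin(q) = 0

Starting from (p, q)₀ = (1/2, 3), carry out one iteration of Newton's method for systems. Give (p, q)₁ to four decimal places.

(-0.1167, 0.9734)

At (1/2, 3): F = (20.7500, 16.782240).
Jacobian J = [[-10·p + 5·q - 1, 5·p + 5], [-q^2, -2·p·q + 6·q + 2·cos(q) - 2]].
At the point, J = [[9.0000, 7.5000], [-9.0000, 11.020015]] (det J = 166.680135).
Solving J·Δ = −F gives Δ = (-0.6167, -2.0266).
Then the next iterate is (p, q)₁ = (-0.1167, 0.9734).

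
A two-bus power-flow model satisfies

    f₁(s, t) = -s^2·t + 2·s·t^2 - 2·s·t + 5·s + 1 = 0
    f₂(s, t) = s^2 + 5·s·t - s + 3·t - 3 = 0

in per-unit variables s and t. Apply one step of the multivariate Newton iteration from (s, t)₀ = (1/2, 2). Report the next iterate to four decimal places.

(-0.0625, 1.6136)

At (1/2, 2): F = (5.0000, 7.7500).
Jacobian J = [[-2·s·t + 2·t^2 - 2·t + 5, -s^2 + 4·s·t - 2·s], [2·s + 5·t - 1, 5·s + 3]].
At the point, J = [[7.0000, 2.7500], [10.0000, 5.5000]] (det J = 11.0000).
Solving J·Δ = −F gives Δ = (-0.5625, -0.3864).
Then the next iterate is (s, t)₁ = (-0.0625, 1.6136).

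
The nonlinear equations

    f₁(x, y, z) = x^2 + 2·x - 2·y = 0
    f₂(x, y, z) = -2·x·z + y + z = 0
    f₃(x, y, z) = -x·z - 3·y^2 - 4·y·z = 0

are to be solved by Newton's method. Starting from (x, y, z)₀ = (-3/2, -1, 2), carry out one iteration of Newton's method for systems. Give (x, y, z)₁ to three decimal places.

At (-3/2, -1, 2): F = (1.250, 7.000, 8.000).
Jacobian J = [[2·x + 2, -2, 0], [-2·z, 1, -2·x + 1], [-z, -6·y - 4·z, -x - 4·y]].
At the point, J = [[-1.000, -2.000, 0.000], [-4.000, 1.000, 4.000], [-2.000, -2.000, 5.500]] (det J = -41.500).
Solving J·Δ = −F gives Δ = (0.720, 0.265, -1.096).
Then the next iterate is (x, y, z)₁ = (-0.780, -0.735, 0.904).

(-0.780, -0.735, 0.904)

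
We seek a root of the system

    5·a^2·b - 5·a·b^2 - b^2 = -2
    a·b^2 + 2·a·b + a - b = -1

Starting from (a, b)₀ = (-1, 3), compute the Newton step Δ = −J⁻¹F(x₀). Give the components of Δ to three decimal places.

At (-1, 3): F = (53.000, -18.000).
Jacobian J = [[10·a·b - 5·b^2, 5·a^2 - 10·a·b - 2·b], [b^2 + 2·b + 1, 2·a·b + 2·a - 1]].
At the point, J = [[-75.000, 29.000], [16.000, -9.000]] (det J = 211.000).
Solving J·Δ = −F gives Δ = (-0.213, -2.379).

(-0.213, -2.379)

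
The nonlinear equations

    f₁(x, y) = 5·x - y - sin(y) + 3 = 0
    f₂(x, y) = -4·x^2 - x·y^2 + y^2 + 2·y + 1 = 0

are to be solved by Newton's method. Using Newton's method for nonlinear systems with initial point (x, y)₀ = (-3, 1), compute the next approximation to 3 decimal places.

At (-3, 1): F = (-13.84147, -29.000).
Jacobian J = [[5, -cos(y) - 1], [-8·x - y^2, -2·x·y + 2·y + 2]].
At the point, J = [[5.000, -1.54030], [23.000, 10.000]] (det J = 85.42695).
Solving J·Δ = −F gives Δ = (2.143, -2.029).
Then the next iterate is (x, y)₁ = (-0.857, -1.029).

(-0.857, -1.029)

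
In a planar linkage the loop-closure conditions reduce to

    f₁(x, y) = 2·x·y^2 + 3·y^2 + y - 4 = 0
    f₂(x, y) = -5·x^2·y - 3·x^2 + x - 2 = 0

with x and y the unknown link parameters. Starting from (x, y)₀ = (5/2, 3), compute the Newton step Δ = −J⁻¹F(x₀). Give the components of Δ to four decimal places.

(-0.8607, -1.1328)

At (5/2, 3): F = (71.0000, -112.0000).
Jacobian J = [[2·y^2, 4·x·y + 6·y + 1], [-10·x·y - 6·x + 1, -5·x^2]].
At the point, J = [[18.0000, 49.0000], [-89.0000, -31.2500]] (det J = 3798.5000).
Solving J·Δ = −F gives Δ = (-0.8607, -1.1328).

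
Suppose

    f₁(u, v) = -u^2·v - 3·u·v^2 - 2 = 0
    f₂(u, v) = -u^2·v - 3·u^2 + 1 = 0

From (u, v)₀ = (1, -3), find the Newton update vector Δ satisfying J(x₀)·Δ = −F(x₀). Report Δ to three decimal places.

(-0.429, 1.000)

At (1, -3): F = (-26.000, 1.000).
Jacobian J = [[-2·u·v - 3·v^2, -u^2 - 6·u·v], [-2·u·v - 6·u, -u^2]].
At the point, J = [[-21.000, 17.000], [0.000, -1.000]] (det J = 21.000).
Solving J·Δ = −F gives Δ = (-0.429, 1.000).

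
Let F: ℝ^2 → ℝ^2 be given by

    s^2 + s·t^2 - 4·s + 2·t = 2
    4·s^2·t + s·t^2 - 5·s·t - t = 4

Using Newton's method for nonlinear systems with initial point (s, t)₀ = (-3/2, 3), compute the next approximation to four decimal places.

(-0.8065, 3.0196)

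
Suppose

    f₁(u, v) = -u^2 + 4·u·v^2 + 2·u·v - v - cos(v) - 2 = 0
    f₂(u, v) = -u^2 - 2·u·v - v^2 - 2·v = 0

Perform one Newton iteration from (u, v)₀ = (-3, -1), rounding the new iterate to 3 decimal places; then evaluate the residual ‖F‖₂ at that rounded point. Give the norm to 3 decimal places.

At (-3, -1): F = (-16.54030, -14.000).
Jacobian J = [[-2·u + 4·v^2 + 2·v, 8·u·v + 2·u + sin(v) - 1], [-2·u - 2·v, -2·u - 2·v - 2]].
At the point, J = [[8.000, 16.15853], [8.000, 6.000]] (det J = -81.26823).
Solving J·Δ = −F gives Δ = (1.562, 0.250).
Then the next iterate is (u, v)₁ = (-1.438, -0.750).
Re-evaluating at (-1.438, -0.750): F = (-5.12803, -3.28734), so ‖F‖₂ = 6.091.

6.091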